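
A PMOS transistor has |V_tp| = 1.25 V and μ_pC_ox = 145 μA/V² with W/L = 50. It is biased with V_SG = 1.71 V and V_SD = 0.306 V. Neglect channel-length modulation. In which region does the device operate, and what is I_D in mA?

Triode; I_D = 0.681 mA

k_p = μ_pC_ox · (W/L) = 7.25 mA/V².
V_ov = V_SG − |V_tp| = 1.71 − 1.25 = 0.46 V.
Since V_SD = 0.306 V < V_ov = 0.46 V, the device is in the triode region.
I_D = k_p [V_ov · V_SD − ½ V_SD²] = 7.25 × [0.46 × 0.306 − 0.5 × 0.306²] = 0.681 mA.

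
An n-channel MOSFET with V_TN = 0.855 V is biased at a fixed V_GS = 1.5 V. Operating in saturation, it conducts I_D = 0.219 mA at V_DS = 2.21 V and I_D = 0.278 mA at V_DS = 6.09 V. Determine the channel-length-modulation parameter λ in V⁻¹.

λ = 0.0820 V⁻¹

With V_GS fixed, I_D ∝ (1 + λ V_DS) in saturation, so I_D2/I_D1 = (1 + λ V_DS2)/(1 + λ V_DS1).
0.278/0.219 = 1.269 = (1 + 6.09 λ)/(1 + 2.21 λ).
Solving: λ (I_D1 V_DS2 − I_D2 V_DS1) = I_D2 − I_D1, so λ = (0.278 − 0.219) / (0.219 × 6.09 − 0.278 × 2.21) = 0.059 / 0.719 = 0.082 V⁻¹.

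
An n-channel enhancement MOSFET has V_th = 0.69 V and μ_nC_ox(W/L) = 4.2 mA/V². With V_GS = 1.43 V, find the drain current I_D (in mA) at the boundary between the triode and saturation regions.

I_D = 1.15 mA

At the boundary V_DS = V_ov = V_GS − V_th = 1.43 − 0.69 = 0.74 V.
I_D = ½ k_n V_ov² = 0.5 × 4.2 × 0.74² = 1.15 mA.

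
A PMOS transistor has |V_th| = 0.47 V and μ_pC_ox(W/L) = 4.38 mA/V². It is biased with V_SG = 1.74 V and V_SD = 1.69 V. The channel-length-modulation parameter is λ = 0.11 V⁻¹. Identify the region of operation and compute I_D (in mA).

Saturation; I_D = 4.19 mA

V_ov = V_SG − |V_th| = 1.74 − 0.47 = 1.27 V.
Since V_SD = 1.69 V ≥ V_ov = 1.27 V, the device is in saturation.
I_D = ½ k_p V_ov² (1 + λ V_SD) = 0.5 × 4.38 × 1.27² × (1 + 0.11 × 1.69) = 4.19 mA.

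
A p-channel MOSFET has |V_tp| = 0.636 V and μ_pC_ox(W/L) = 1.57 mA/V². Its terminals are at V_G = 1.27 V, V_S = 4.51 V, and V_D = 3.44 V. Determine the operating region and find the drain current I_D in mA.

V_SG = V_S − V_G = 4.51 − 1.27 = 3.24 V; V_SD = V_S − V_D = 4.51 − 3.44 = 1.07 V.
V_ov = V_SG − |V_tp| = 3.24 − 0.636 = 2.6 V.
Since V_SD = 1.07 V < V_ov = 2.6 V, the device is in the triode region.
I_D = k_p [V_ov · V_SD − ½ V_SD²] = 1.57 × [2.6 × 1.07 − 0.5 × 1.07²] = 3.48 mA.

Triode; I_D = 3.48 mA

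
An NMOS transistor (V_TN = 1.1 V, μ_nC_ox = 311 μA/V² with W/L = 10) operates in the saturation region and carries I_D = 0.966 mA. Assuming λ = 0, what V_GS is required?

V_GS = 1.89 V

k_n = μ_nC_ox · (W/L) = 3.11 mA/V².
In saturation I_D = ½ k_n (V_GS − V_TN)², so V_GS − V_TN = √(2 I_D / k_n) = √(2 × 0.966 / 3.11) = 0.788 V.
V_GS = 1.1 + 0.788 = 1.89 V.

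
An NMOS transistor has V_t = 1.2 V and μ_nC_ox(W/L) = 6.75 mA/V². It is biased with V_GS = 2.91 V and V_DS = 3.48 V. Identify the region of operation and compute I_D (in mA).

Saturation; I_D = 9.87 mA

V_ov = V_GS − V_t = 2.91 − 1.2 = 1.71 V.
Since V_DS = 3.48 V ≥ V_ov = 1.71 V, the device is in saturation.
I_D = ½ k_n V_ov² = 0.5 × 6.75 × 1.71² = 9.87 mA.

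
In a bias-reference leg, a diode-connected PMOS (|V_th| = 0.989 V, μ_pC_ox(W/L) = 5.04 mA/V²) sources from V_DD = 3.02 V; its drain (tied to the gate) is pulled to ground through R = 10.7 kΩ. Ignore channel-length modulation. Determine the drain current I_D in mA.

With gate tied to drain, V_SG = V_SD ≥ V_SG − |V_th|, so the device is in saturation.
KCL at the drain: ½ k_p (V_SG − |V_th|)² = (V_DD − V_SG)/R.
Let x = V_SG − 0.989. Then 27 x² + x − 2.031 = 0, giving x = 0.257 V (positive root), so V_SG = 1.25 V.
I_D = (V_DD − V_SG)/R = (3.02 − 1.25) / 10.7 = 0.166 mA.

I_D = 0.166 mA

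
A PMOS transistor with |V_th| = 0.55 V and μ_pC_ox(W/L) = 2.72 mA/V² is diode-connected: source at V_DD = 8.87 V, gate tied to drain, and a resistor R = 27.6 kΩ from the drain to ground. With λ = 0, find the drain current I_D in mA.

I_D = 0.285 mA

With gate tied to drain, V_SG = V_SD ≥ V_SG − |V_th|, so the device is in saturation.
KCL at the drain: ½ k_p (V_SG − |V_th|)² = (V_DD − V_SG)/R.
Let x = V_SG − 0.55. Then 37.5 x² + x − 8.32 = 0, giving x = 0.458 V (positive root), so V_SG = 1.01 V.
I_D = (V_DD − V_SG)/R = (8.87 − 1.01) / 27.6 = 0.285 mA.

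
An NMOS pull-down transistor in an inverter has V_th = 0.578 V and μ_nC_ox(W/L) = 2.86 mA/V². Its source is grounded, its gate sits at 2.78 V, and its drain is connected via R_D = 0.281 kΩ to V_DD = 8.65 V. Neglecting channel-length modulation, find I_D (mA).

V_GS = V_G = 2.78 V, so V_ov = 2.78 − 0.578 = 2.2 V.
Assume saturation: I_D = ½ k_n V_ov² = 0.5 × 2.86 × 2.2² = 6.93 mA, giving V_DS = V_DD − I_D R_D = 8.65 − 6.93 × 0.281 = 6.7 V.
V_DS = 6.7 V ≥ V_ov = 2.2 V, confirming saturation.

I_D = 6.93 mA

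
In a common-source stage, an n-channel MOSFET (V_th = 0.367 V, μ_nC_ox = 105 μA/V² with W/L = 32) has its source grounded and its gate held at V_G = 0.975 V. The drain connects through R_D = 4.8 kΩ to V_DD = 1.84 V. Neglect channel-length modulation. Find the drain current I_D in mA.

V_GS = V_G = 0.975 V, so V_ov = 0.975 − 0.367 = 0.608 V.
k_n = μ_nC_ox · (W/L) = 3.36 mA/V².
Assume saturation: I_D = ½ k_n V_ov² = 0.5 × 3.36 × 0.608² = 0.621 mA, giving V_DS = V_DD − I_D R_D = 1.84 − 0.621 × 4.8 = -1.14 V.
But -1.14 V < V_ov = 0.608 V, so the device is actually in triode.
In triode I_D = k_n[V_ov V_DS − ½ V_DS²] and I_D = (V_DD − V_DS)/R_D. Equating: 8.06 V_DS² − 10.81 V_DS + 1.84 = 0, giving V_DS = 0.2 V (the root below V_ov).
I_D = (1.84 − 0.2) / 4.8 = 0.342 mA.

I_D = 0.342 mA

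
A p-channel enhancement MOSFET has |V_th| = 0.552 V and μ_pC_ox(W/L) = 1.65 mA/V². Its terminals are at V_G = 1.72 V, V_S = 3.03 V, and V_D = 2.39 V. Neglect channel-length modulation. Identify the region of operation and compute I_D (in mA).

V_SG = V_S − V_G = 3.03 − 1.72 = 1.31 V; V_SD = V_S − V_D = 3.03 − 2.39 = 0.64 V.
V_ov = V_SG − |V_th| = 1.31 − 0.552 = 0.758 V.
Since V_SD = 0.64 V < V_ov = 0.758 V, the device is in the triode region.
I_D = k_p [V_ov · V_SD − ½ V_SD²] = 1.65 × [0.758 × 0.64 − 0.5 × 0.64²] = 0.463 mA.

Triode; I_D = 0.463 mA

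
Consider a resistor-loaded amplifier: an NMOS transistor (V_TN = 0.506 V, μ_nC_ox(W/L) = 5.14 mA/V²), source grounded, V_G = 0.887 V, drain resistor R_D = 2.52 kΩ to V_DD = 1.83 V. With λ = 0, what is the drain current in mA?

V_GS = V_G = 0.887 V, so V_ov = 0.887 − 0.506 = 0.381 V.
Assume saturation: I_D = ½ k_n V_ov² = 0.5 × 5.14 × 0.381² = 0.373 mA, giving V_DS = V_DD − I_D R_D = 1.83 − 0.373 × 2.52 = 0.89 V.
V_DS = 0.89 V ≥ V_ov = 0.381 V, confirming saturation.

I_D = 0.373 mA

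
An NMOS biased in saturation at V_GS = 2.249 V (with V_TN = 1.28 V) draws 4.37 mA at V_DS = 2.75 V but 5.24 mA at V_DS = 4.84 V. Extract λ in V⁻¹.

λ = 0.129 V⁻¹

With V_GS fixed, I_D ∝ (1 + λ V_DS) in saturation, so I_D2/I_D1 = (1 + λ V_DS2)/(1 + λ V_DS1).
5.24/4.37 = 1.199 = (1 + 4.84 λ)/(1 + 2.75 λ).
Solving: λ (I_D1 V_DS2 − I_D2 V_DS1) = I_D2 − I_D1, so λ = (5.24 − 4.37) / (4.37 × 4.84 − 5.24 × 2.75) = 0.87 / 6.74 = 0.129 V⁻¹.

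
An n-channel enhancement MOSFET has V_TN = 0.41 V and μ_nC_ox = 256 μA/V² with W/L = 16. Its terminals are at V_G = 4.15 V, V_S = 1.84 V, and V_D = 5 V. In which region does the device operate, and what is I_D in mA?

Saturation; I_D = 7.39 mA

V_GS = V_G − V_S = 4.15 − 1.84 = 2.31 V; V_DS = V_D − V_S = 5 − 1.84 = 3.16 V.
k_n = μ_nC_ox · (W/L) = 4.096 mA/V².
V_ov = V_GS − V_TN = 2.31 − 0.41 = 1.9 V.
Since V_DS = 3.16 V ≥ V_ov = 1.9 V, the device is in saturation.
I_D = ½ k_n V_ov² = 0.5 × 4.096 × 1.9² = 7.39 mA.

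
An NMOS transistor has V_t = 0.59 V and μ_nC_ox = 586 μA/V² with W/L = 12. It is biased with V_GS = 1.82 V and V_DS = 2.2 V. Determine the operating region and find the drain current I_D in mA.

k_n = μ_nC_ox · (W/L) = 7.032 mA/V².
V_ov = V_GS − V_t = 1.82 − 0.59 = 1.23 V.
Since V_DS = 2.2 V ≥ V_ov = 1.23 V, the device is in saturation.
I_D = ½ k_n V_ov² = 0.5 × 7.032 × 1.23² = 5.32 mA.

Saturation; I_D = 5.32 mA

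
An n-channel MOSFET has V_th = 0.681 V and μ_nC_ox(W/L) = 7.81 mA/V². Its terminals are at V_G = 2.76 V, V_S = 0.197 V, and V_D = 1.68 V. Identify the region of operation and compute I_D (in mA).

Triode; I_D = 13.2 mA

V_GS = V_G − V_S = 2.76 − 0.197 = 2.56 V; V_DS = V_D − V_S = 1.68 − 0.197 = 1.48 V.
V_ov = V_GS − V_th = 2.56 − 0.681 = 1.88 V.
Since V_DS = 1.48 V < V_ov = 1.88 V, the device is in the triode region.
I_D = k_n [V_ov · V_DS − ½ V_DS²] = 7.81 × [1.88 × 1.48 − 0.5 × 1.48²] = 13.2 mA.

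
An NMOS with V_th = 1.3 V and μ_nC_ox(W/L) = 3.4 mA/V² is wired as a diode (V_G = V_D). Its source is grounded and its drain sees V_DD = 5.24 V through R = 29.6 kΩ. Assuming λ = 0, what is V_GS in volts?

V_GS = 1.57 V

With gate tied to drain, V_GS = V_DS ≥ V_GS − V_th, so the device is in saturation.
KCL at the drain: ½ k_n (V_GS − V_th)² = (V_DD − V_GS)/R.
Let x = V_GS − 1.3. Then 50.3 x² + x − 3.94 = 0, giving x = 0.27 V (positive root), so V_GS = 1.57 V.
I_D = (V_DD − V_GS)/R = (5.24 − 1.57) / 29.6 = 0.124 mA.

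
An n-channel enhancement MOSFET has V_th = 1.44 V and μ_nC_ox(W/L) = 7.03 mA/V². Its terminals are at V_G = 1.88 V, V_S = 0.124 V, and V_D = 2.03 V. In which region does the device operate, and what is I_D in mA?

Saturation; I_D = 0.351 mA

V_GS = V_G − V_S = 1.88 − 0.124 = 1.76 V; V_DS = V_D − V_S = 2.03 − 0.124 = 1.91 V.
V_ov = V_GS − V_th = 1.76 − 1.44 = 0.316 V.
Since V_DS = 1.91 V ≥ V_ov = 0.316 V, the device is in saturation.
I_D = ½ k_n V_ov² = 0.5 × 7.03 × 0.316² = 0.351 mA.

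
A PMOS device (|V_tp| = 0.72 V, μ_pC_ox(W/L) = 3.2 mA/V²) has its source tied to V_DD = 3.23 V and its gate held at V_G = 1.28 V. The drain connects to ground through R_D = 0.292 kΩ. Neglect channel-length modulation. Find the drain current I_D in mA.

I_D = 2.42 mA

V_SG = V_DD − V_G = 3.23 − 1.28 = 1.95 V, so V_ov = 1.95 − 0.72 = 1.23 V.
Assume saturation: I_D = ½ k_p V_ov² = 0.5 × 3.2 × 1.23² = 2.42 mA, giving V_SD = V_DD − I_D R_D = 3.23 − 2.42 × 0.292 = 2.52 V.
V_SD = 2.52 V ≥ V_ov = 1.23 V, confirming saturation.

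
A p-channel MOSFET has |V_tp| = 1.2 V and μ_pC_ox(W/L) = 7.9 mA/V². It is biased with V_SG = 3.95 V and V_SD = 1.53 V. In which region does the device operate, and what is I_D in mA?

V_ov = V_SG − |V_tp| = 3.95 − 1.2 = 2.75 V.
Since V_SD = 1.53 V < V_ov = 2.75 V, the device is in the triode region.
I_D = k_p [V_ov · V_SD − ½ V_SD²] = 7.9 × [2.75 × 1.53 − 0.5 × 1.53²] = 24 mA.

Triode; I_D = 24.0 mA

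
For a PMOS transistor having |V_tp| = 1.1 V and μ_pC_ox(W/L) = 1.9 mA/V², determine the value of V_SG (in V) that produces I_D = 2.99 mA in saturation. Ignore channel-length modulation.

V_SG = 2.87 V

In saturation I_D = ½ k_p (V_SG − |V_tp|)², so V_SG − |V_tp| = √(2 I_D / k_p) = √(2 × 2.99 / 1.9) = 1.77 V.
V_SG = 1.1 + 1.77 = 2.87 V.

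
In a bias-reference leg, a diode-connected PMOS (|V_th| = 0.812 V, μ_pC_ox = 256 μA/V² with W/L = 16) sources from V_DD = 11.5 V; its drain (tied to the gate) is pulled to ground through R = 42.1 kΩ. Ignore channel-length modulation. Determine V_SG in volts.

V_SG = 1.16 V

With gate tied to drain, V_SG = V_SD ≥ V_SG − |V_th|, so the device is in saturation.
k_p = μ_pC_ox · (W/L) = 4.096 mA/V².
KCL at the drain: ½ k_p (V_SG − |V_th|)² = (V_DD − V_SG)/R.
Let x = V_SG − 0.812. Then 86.2 x² + x − 10.69 = 0, giving x = 0.346 V (positive root), so V_SG = 1.16 V.
I_D = (V_DD − V_SG)/R = (11.5 − 1.16) / 42.1 = 0.246 mA.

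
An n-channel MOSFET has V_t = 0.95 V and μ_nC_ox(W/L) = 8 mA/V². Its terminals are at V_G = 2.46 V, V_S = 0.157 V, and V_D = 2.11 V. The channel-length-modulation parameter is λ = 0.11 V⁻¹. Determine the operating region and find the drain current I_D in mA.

Saturation; I_D = 8.90 mA

V_GS = V_G − V_S = 2.46 − 0.157 = 2.3 V; V_DS = V_D − V_S = 2.11 − 0.157 = 1.95 V.
V_ov = V_GS − V_t = 2.3 − 0.95 = 1.35 V.
Since V_DS = 1.95 V ≥ V_ov = 1.35 V, the device is in saturation.
I_D = ½ k_n V_ov² (1 + λ V_DS) = 0.5 × 8 × 1.35² × (1 + 0.11 × 1.95) = 8.9 mA.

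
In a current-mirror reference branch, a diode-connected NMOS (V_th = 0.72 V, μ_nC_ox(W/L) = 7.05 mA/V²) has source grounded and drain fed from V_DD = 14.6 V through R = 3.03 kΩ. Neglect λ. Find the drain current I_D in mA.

I_D = 4.22 mA

With gate tied to drain, V_GS = V_DS ≥ V_GS − V_th, so the device is in saturation.
KCL at the drain: ½ k_n (V_GS − V_th)² = (V_DD − V_GS)/R.
Let x = V_GS − 0.72. Then 10.7 x² + x − 13.88 = 0, giving x = 1.09 V (positive root), so V_GS = 1.81 V.
I_D = (V_DD − V_GS)/R = (14.6 − 1.81) / 3.03 = 4.22 mA.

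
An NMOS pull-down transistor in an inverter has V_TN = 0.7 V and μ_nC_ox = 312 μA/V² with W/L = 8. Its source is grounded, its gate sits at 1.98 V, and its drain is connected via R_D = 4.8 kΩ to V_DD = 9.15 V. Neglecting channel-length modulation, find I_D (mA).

I_D = 1.74 mA

V_GS = V_G = 1.98 V, so V_ov = 1.98 − 0.7 = 1.28 V.
k_n = μ_nC_ox · (W/L) = 2.496 mA/V².
Assume saturation: I_D = ½ k_n V_ov² = 0.5 × 2.496 × 1.28² = 2.04 mA, giving V_DS = V_DD − I_D R_D = 9.15 − 2.04 × 4.8 = -0.665 V.
But -0.665 V < V_ov = 1.28 V, so the device is actually in triode.
In triode I_D = k_n[V_ov V_DS − ½ V_DS²] and I_D = (V_DD − V_DS)/R_D. Equating: 5.99 V_DS² − 16.34 V_DS + 9.15 = 0, giving V_DS = 0.788 V (the root below V_ov).
I_D = (9.15 − 0.788) / 4.8 = 1.74 mA.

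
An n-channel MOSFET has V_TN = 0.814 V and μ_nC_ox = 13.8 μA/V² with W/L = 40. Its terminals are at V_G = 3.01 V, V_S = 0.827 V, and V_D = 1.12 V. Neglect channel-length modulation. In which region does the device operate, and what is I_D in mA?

Triode; I_D = 0.198 mA

V_GS = V_G − V_S = 3.01 − 0.827 = 2.18 V; V_DS = V_D − V_S = 1.12 − 0.827 = 0.293 V.
k_n = μ_nC_ox · (W/L) = 0.552 mA/V².
V_ov = V_GS − V_TN = 2.18 − 0.814 = 1.37 V.
Since V_DS = 0.293 V < V_ov = 1.37 V, the device is in the triode region.
I_D = k_n [V_ov · V_DS − ½ V_DS²] = 0.552 × [1.37 × 0.293 − 0.5 × 0.293²] = 0.198 mA.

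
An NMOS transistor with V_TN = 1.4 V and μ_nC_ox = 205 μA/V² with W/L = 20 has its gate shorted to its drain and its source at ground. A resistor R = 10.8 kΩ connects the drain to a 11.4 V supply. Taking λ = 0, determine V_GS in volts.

V_GS = 2.05 V

With gate tied to drain, V_GS = V_DS ≥ V_GS − V_TN, so the device is in saturation.
k_n = μ_nC_ox · (W/L) = 4.1 mA/V².
KCL at the drain: ½ k_n (V_GS − V_TN)² = (V_DD − V_GS)/R.
Let x = V_GS − 1.4. Then 22.1 x² + x − 10 = 0, giving x = 0.65 V (positive root), so V_GS = 2.05 V.
I_D = (V_DD − V_GS)/R = (11.4 − 2.05) / 10.8 = 0.866 mA.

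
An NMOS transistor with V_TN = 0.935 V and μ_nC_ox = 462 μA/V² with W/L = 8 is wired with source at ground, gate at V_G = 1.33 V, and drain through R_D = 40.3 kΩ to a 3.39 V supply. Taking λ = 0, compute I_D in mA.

I_D = 0.0826 mA

V_GS = V_G = 1.33 V, so V_ov = 1.33 − 0.935 = 0.395 V.
k_n = μ_nC_ox · (W/L) = 3.696 mA/V².
Assume saturation: I_D = ½ k_n V_ov² = 0.5 × 3.696 × 0.395² = 0.288 mA, giving V_DS = V_DD − I_D R_D = 3.39 − 0.288 × 40.3 = -8.23 V.
But -8.23 V < V_ov = 0.395 V, so the device is actually in triode.
In triode I_D = k_n[V_ov V_DS − ½ V_DS²] and I_D = (V_DD − V_DS)/R_D. Equating: 74.5 V_DS² − 59.83 V_DS + 3.39 = 0, giving V_DS = 0.0613 V (the root below V_ov).
I_D = (3.39 − 0.0613) / 40.3 = 0.0826 mA.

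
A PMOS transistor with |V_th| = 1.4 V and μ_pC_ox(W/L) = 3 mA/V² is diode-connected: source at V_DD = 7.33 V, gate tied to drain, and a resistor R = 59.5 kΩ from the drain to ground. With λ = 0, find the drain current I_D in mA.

With gate tied to drain, V_SG = V_SD ≥ V_SG − |V_th|, so the device is in saturation.
KCL at the drain: ½ k_p (V_SG − |V_th|)² = (V_DD − V_SG)/R.
Let x = V_SG − 1.4. Then 89.2 x² + x − 5.93 = 0, giving x = 0.252 V (positive root), so V_SG = 1.65 V.
I_D = (V_DD − V_SG)/R = (7.33 − 1.65) / 59.5 = 0.0954 mA.

I_D = 0.0954 mA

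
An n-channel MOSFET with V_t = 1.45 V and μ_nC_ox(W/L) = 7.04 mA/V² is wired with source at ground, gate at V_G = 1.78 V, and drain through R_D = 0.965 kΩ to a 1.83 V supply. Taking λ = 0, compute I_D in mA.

V_GS = V_G = 1.78 V, so V_ov = 1.78 − 1.45 = 0.33 V.
Assume saturation: I_D = ½ k_n V_ov² = 0.5 × 7.04 × 0.33² = 0.383 mA, giving V_DS = V_DD − I_D R_D = 1.83 − 0.383 × 0.965 = 1.46 V.
V_DS = 1.46 V ≥ V_ov = 0.33 V, confirming saturation.

I_D = 0.383 mA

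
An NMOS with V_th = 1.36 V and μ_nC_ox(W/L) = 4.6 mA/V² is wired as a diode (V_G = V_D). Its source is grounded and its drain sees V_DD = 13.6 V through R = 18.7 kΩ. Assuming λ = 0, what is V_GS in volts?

V_GS = 1.88 V

With gate tied to drain, V_GS = V_DS ≥ V_GS − V_th, so the device is in saturation.
KCL at the drain: ½ k_n (V_GS − V_th)² = (V_DD − V_GS)/R.
Let x = V_GS − 1.36. Then 43 x² + x − 12.24 = 0, giving x = 0.522 V (positive root), so V_GS = 1.88 V.
I_D = (V_DD − V_GS)/R = (13.6 − 1.88) / 18.7 = 0.627 mA.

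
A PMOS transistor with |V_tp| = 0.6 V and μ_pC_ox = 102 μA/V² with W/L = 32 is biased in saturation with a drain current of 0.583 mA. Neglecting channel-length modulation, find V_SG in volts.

V_SG = 1.20 V

k_p = μ_pC_ox · (W/L) = 3.264 mA/V².
In saturation I_D = ½ k_p (V_SG − |V_tp|)², so V_SG − |V_tp| = √(2 I_D / k_p) = √(2 × 0.583 / 3.264) = 0.598 V.
V_SG = 0.6 + 0.598 = 1.2 V.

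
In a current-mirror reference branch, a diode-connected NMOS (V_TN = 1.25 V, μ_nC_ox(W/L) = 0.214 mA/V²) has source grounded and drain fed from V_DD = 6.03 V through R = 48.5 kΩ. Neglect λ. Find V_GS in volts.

With gate tied to drain, V_GS = V_DS ≥ V_GS − V_TN, so the device is in saturation.
KCL at the drain: ½ k_n (V_GS − V_TN)² = (V_DD − V_GS)/R.
Let x = V_GS − 1.25. Then 5.19 x² + x − 4.78 = 0, giving x = 0.868 V (positive root), so V_GS = 2.12 V.
I_D = (V_DD − V_GS)/R = (6.03 − 2.12) / 48.5 = 0.0807 mA.

V_GS = 2.12 V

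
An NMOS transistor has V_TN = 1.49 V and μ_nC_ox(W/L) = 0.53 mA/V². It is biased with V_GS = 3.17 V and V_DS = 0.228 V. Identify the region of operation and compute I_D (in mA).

Triode; I_D = 0.189 mA

V_ov = V_GS − V_TN = 3.17 − 1.49 = 1.68 V.
Since V_DS = 0.228 V < V_ov = 1.68 V, the device is in the triode region.
I_D = k_n [V_ov · V_DS − ½ V_DS²] = 0.53 × [1.68 × 0.228 − 0.5 × 0.228²] = 0.189 mA.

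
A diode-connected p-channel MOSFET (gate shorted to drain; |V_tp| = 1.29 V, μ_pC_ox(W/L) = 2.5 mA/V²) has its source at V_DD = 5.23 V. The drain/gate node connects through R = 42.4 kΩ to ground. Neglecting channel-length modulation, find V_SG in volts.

With gate tied to drain, V_SG = V_SD ≥ V_SG − |V_tp|, so the device is in saturation.
KCL at the drain: ½ k_p (V_SG − |V_tp|)² = (V_DD − V_SG)/R.
Let x = V_SG − 1.29. Then 53 x² + x − 3.94 = 0, giving x = 0.263 V (positive root), so V_SG = 1.55 V.
I_D = (V_DD − V_SG)/R = (5.23 − 1.55) / 42.4 = 0.0867 mA.

V_SG = 1.55 V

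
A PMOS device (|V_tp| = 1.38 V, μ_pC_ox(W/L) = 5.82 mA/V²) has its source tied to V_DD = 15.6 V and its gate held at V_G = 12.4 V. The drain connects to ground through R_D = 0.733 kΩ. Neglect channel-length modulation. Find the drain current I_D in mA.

I_D = 9.64 mA

V_SG = V_DD − V_G = 15.6 − 12.4 = 3.2 V, so V_ov = 3.2 − 1.38 = 1.82 V.
Assume saturation: I_D = ½ k_p V_ov² = 0.5 × 5.82 × 1.82² = 9.64 mA, giving V_SD = V_DD − I_D R_D = 15.6 − 9.64 × 0.733 = 8.53 V.
V_SD = 8.53 V ≥ V_ov = 1.82 V, confirming saturation.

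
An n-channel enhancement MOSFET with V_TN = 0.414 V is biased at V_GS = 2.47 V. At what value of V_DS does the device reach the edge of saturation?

V_DS,sat = 2.06 V

The boundary between triode and saturation is V_DS = V_GS − V_TN = V_ov.
V_ov = 2.47 − 0.414 = 2.06 V.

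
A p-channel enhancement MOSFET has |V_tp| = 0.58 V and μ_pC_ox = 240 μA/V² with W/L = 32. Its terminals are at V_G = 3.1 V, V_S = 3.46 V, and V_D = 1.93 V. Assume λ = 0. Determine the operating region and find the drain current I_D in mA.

Cutoff; I_D = 0 mA

V_SG = V_S − V_G = 3.46 − 3.1 = 0.36 V; V_SD = V_S − V_D = 3.46 − 1.93 = 1.53 V.
V_SG = 0.36 V < |V_tp| = 0.58 V, so the transistor is in cutoff.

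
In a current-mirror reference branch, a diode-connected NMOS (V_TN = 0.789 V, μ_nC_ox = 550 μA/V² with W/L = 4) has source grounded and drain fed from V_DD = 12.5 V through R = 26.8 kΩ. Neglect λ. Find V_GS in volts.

V_GS = 1.40 V

With gate tied to drain, V_GS = V_DS ≥ V_GS − V_TN, so the device is in saturation.
k_n = μ_nC_ox · (W/L) = 2.2 mA/V².
KCL at the drain: ½ k_n (V_GS − V_TN)² = (V_DD − V_GS)/R.
Let x = V_GS − 0.789. Then 29.5 x² + x − 11.71 = 0, giving x = 0.614 V (positive root), so V_GS = 1.4 V.
I_D = (V_DD − V_GS)/R = (12.5 − 1.4) / 26.8 = 0.414 mA.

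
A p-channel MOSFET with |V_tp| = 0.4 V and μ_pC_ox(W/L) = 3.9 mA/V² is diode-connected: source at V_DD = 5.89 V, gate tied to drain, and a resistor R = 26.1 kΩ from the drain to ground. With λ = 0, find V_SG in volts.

With gate tied to drain, V_SG = V_SD ≥ V_SG − |V_tp|, so the device is in saturation.
KCL at the drain: ½ k_p (V_SG − |V_tp|)² = (V_DD − V_SG)/R.
Let x = V_SG − 0.4. Then 50.9 x² + x − 5.49 = 0, giving x = 0.319 V (positive root), so V_SG = 0.719 V.
I_D = (V_DD − V_SG)/R = (5.89 − 0.719) / 26.1 = 0.198 mA.

V_SG = 0.719 V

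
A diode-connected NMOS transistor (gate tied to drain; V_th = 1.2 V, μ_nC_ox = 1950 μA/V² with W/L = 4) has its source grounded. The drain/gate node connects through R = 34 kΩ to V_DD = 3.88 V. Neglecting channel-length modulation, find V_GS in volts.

With gate tied to drain, V_GS = V_DS ≥ V_GS − V_th, so the device is in saturation.
k_n = μ_nC_ox · (W/L) = 7.8 mA/V².
KCL at the drain: ½ k_n (V_GS − V_th)² = (V_DD − V_GS)/R.
Let x = V_GS − 1.2. Then 133 x² + x − 2.68 = 0, giving x = 0.138 V (positive root), so V_GS = 1.34 V.
I_D = (V_DD − V_GS)/R = (3.88 − 1.34) / 34 = 0.0748 mA.

V_GS = 1.34 V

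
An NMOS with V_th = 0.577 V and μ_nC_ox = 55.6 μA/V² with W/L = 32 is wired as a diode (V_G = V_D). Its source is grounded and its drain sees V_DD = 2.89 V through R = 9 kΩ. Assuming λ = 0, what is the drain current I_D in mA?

I_D = 0.204 mA

With gate tied to drain, V_GS = V_DS ≥ V_GS − V_th, so the device is in saturation.
k_n = μ_nC_ox · (W/L) = 1.779 mA/V².
KCL at the drain: ½ k_n (V_GS − V_th)² = (V_DD − V_GS)/R.
Let x = V_GS − 0.577. Then 8.01 x² + x − 2.313 = 0, giving x = 0.479 V (positive root), so V_GS = 1.06 V.
I_D = (V_DD − V_GS)/R = (2.89 − 1.06) / 9 = 0.204 mA.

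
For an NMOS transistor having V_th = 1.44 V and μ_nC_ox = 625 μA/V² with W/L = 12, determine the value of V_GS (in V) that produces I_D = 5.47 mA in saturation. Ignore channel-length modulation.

k_n = μ_nC_ox · (W/L) = 7.5 mA/V².
In saturation I_D = ½ k_n (V_GS − V_th)², so V_GS − V_th = √(2 I_D / k_n) = √(2 × 5.47 / 7.5) = 1.21 V.
V_GS = 1.44 + 1.21 = 2.65 V.

V_GS = 2.65 V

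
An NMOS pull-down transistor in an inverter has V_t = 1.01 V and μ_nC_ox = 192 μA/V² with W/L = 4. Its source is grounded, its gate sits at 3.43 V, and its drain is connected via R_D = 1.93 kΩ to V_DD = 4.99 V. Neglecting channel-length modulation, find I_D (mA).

I_D = 1.86 mA

V_GS = V_G = 3.43 V, so V_ov = 3.43 − 1.01 = 2.42 V.
k_n = μ_nC_ox · (W/L) = 0.768 mA/V².
Assume saturation: I_D = ½ k_n V_ov² = 0.5 × 0.768 × 2.42² = 2.25 mA, giving V_DS = V_DD − I_D R_D = 4.99 − 2.25 × 1.93 = 0.65 V.
But 0.65 V < V_ov = 2.42 V, so the device is actually in triode.
In triode I_D = k_n[V_ov V_DS − ½ V_DS²] and I_D = (V_DD − V_DS)/R_D. Equating: 0.741 V_DS² − 4.587 V_DS + 4.99 = 0, giving V_DS = 1.41 V (the root below V_ov).
I_D = (4.99 − 1.41) / 1.93 = 1.86 mA.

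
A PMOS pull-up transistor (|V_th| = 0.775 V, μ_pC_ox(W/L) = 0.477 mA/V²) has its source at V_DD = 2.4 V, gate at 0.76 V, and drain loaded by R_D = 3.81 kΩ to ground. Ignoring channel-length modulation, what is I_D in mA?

V_SG = V_DD − V_G = 2.4 − 0.76 = 1.64 V, so V_ov = 1.64 − 0.775 = 0.865 V.
Assume saturation: I_D = ½ k_p V_ov² = 0.5 × 0.477 × 0.865² = 0.178 mA, giving V_SD = V_DD − I_D R_D = 2.4 − 0.178 × 3.81 = 1.72 V.
V_SD = 1.72 V ≥ V_ov = 0.865 V, confirming saturation.

I_D = 0.178 mA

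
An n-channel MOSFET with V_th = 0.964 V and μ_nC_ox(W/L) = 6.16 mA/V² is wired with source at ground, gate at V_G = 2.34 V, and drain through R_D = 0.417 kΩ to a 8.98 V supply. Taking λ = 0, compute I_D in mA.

V_GS = V_G = 2.34 V, so V_ov = 2.34 − 0.964 = 1.38 V.
Assume saturation: I_D = ½ k_n V_ov² = 0.5 × 6.16 × 1.38² = 5.83 mA, giving V_DS = V_DD − I_D R_D = 8.98 − 5.83 × 0.417 = 6.55 V.
V_DS = 6.55 V ≥ V_ov = 1.38 V, confirming saturation.

I_D = 5.83 mA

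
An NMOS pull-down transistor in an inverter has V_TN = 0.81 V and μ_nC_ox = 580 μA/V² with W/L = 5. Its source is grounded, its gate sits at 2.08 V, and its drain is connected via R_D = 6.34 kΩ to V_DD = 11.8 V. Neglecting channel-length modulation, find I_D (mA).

I_D = 1.76 mA

V_GS = V_G = 2.08 V, so V_ov = 2.08 − 0.81 = 1.27 V.
k_n = μ_nC_ox · (W/L) = 2.9 mA/V².
Assume saturation: I_D = ½ k_n V_ov² = 0.5 × 2.9 × 1.27² = 2.34 mA, giving V_DS = V_DD − I_D R_D = 11.8 − 2.34 × 6.34 = -3.03 V.
But -3.03 V < V_ov = 1.27 V, so the device is actually in triode.
In triode I_D = k_n[V_ov V_DS − ½ V_DS²] and I_D = (V_DD − V_DS)/R_D. Equating: 9.19 V_DS² − 24.35 V_DS + 11.8 = 0, giving V_DS = 0.639 V (the root below V_ov).
I_D = (11.8 − 0.639) / 6.34 = 1.76 mA.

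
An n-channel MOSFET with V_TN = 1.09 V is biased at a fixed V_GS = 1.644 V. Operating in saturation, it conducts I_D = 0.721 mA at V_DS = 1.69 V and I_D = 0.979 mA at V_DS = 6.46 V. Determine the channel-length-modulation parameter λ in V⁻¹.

λ = 0.0859 V⁻¹

With V_GS fixed, I_D ∝ (1 + λ V_DS) in saturation, so I_D2/I_D1 = (1 + λ V_DS2)/(1 + λ V_DS1).
0.979/0.721 = 1.358 = (1 + 6.46 λ)/(1 + 1.69 λ).
Solving: λ (I_D1 V_DS2 − I_D2 V_DS1) = I_D2 − I_D1, so λ = (0.979 − 0.721) / (0.721 × 6.46 − 0.979 × 1.69) = 0.258 / 3 = 0.0859 V⁻¹.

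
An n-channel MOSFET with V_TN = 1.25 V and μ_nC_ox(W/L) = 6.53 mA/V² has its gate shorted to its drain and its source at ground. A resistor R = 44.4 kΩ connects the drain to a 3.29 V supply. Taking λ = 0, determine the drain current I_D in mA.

With gate tied to drain, V_GS = V_DS ≥ V_GS − V_TN, so the device is in saturation.
KCL at the drain: ½ k_n (V_GS − V_TN)² = (V_DD − V_GS)/R.
Let x = V_GS − 1.25. Then 145 x² + x − 2.04 = 0, giving x = 0.115 V (positive root), so V_GS = 1.37 V.
I_D = (V_DD − V_GS)/R = (3.29 − 1.37) / 44.4 = 0.0434 mA.

I_D = 0.0434 mA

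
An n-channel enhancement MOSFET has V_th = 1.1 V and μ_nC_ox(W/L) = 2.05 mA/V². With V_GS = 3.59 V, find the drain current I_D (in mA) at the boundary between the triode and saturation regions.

I_D = 6.36 mA

At the boundary V_DS = V_ov = V_GS − V_th = 3.59 − 1.1 = 2.49 V.
I_D = ½ k_n V_ov² = 0.5 × 2.05 × 2.49² = 6.36 mA.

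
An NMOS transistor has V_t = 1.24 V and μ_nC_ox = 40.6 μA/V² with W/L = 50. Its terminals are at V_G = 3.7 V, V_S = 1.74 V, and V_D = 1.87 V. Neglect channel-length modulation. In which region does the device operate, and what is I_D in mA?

Triode; I_D = 0.173 mA

V_GS = V_G − V_S = 3.7 − 1.74 = 1.96 V; V_DS = V_D − V_S = 1.87 − 1.74 = 0.13 V.
k_n = μ_nC_ox · (W/L) = 2.03 mA/V².
V_ov = V_GS − V_t = 1.96 − 1.24 = 0.72 V.
Since V_DS = 0.13 V < V_ov = 0.72 V, the device is in the triode region.
I_D = k_n [V_ov · V_DS − ½ V_DS²] = 2.03 × [0.72 × 0.13 − 0.5 × 0.13²] = 0.173 mA.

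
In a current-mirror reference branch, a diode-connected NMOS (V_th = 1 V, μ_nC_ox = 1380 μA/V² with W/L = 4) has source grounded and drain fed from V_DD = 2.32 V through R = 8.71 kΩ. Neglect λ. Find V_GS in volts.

With gate tied to drain, V_GS = V_DS ≥ V_GS − V_th, so the device is in saturation.
k_n = μ_nC_ox · (W/L) = 5.52 mA/V².
KCL at the drain: ½ k_n (V_GS − V_th)² = (V_DD − V_GS)/R.
Let x = V_GS − 1. Then 24 x² + x − 1.32 = 0, giving x = 0.214 V (positive root), so V_GS = 1.21 V.
I_D = (V_DD − V_GS)/R = (2.32 − 1.21) / 8.71 = 0.127 mA.

V_GS = 1.21 V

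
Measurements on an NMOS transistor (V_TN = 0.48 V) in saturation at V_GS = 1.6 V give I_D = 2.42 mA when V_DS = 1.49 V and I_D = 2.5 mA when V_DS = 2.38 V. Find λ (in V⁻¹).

With V_GS fixed, I_D ∝ (1 + λ V_DS) in saturation, so I_D2/I_D1 = (1 + λ V_DS2)/(1 + λ V_DS1).
2.5/2.42 = 1.033 = (1 + 2.38 λ)/(1 + 1.49 λ).
Solving: λ (I_D1 V_DS2 − I_D2 V_DS1) = I_D2 − I_D1, so λ = (2.5 − 2.42) / (2.42 × 2.38 − 2.5 × 1.49) = 0.08 / 2.03 = 0.0393 V⁻¹.

λ = 0.0393 V⁻¹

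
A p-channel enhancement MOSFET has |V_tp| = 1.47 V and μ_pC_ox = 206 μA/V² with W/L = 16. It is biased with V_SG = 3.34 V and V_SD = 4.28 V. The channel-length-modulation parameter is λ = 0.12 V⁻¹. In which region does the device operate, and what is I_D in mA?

k_p = μ_pC_ox · (W/L) = 3.296 mA/V².
V_ov = V_SG − |V_tp| = 3.34 − 1.47 = 1.87 V.
Since V_SD = 4.28 V ≥ V_ov = 1.87 V, the device is in saturation.
I_D = ½ k_p V_ov² (1 + λ V_SD) = 0.5 × 3.296 × 1.87² × (1 + 0.12 × 4.28) = 8.72 mA.

Saturation; I_D = 8.72 mA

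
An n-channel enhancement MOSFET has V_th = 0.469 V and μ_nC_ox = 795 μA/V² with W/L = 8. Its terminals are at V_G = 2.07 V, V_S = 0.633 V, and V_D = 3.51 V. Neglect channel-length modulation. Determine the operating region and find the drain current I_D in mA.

Saturation; I_D = 2.98 mA

V_GS = V_G − V_S = 2.07 − 0.633 = 1.44 V; V_DS = V_D − V_S = 3.51 − 0.633 = 2.88 V.
k_n = μ_nC_ox · (W/L) = 6.36 mA/V².
V_ov = V_GS − V_th = 1.44 − 0.469 = 0.968 V.
Since V_DS = 2.88 V ≥ V_ov = 0.968 V, the device is in saturation.
I_D = ½ k_n V_ov² = 0.5 × 6.36 × 0.968² = 2.98 mA.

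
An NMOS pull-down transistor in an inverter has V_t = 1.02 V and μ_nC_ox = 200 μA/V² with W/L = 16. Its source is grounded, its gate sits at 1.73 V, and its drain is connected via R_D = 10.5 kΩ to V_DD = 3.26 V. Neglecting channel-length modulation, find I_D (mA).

I_D = 0.297 mA

V_GS = V_G = 1.73 V, so V_ov = 1.73 − 1.02 = 0.71 V.
k_n = μ_nC_ox · (W/L) = 3.2 mA/V².
Assume saturation: I_D = ½ k_n V_ov² = 0.5 × 3.2 × 0.71² = 0.807 mA, giving V_DS = V_DD − I_D R_D = 3.26 − 0.807 × 10.5 = -5.21 V.
But -5.21 V < V_ov = 0.71 V, so the device is actually in triode.
In triode I_D = k_n[V_ov V_DS − ½ V_DS²] and I_D = (V_DD − V_DS)/R_D. Equating: 16.8 V_DS² − 24.86 V_DS + 3.26 = 0, giving V_DS = 0.145 V (the root below V_ov).
I_D = (3.26 − 0.145) / 10.5 = 0.297 mA.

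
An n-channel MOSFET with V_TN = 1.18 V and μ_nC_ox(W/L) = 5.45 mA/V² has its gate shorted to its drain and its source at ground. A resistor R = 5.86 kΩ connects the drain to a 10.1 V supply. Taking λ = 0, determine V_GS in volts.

V_GS = 1.90 V

With gate tied to drain, V_GS = V_DS ≥ V_GS − V_TN, so the device is in saturation.
KCL at the drain: ½ k_n (V_GS − V_TN)² = (V_DD − V_GS)/R.
Let x = V_GS − 1.18. Then 16 x² + x − 8.92 = 0, giving x = 0.717 V (positive root), so V_GS = 1.9 V.
I_D = (V_DD − V_GS)/R = (10.1 − 1.9) / 5.86 = 1.4 mA.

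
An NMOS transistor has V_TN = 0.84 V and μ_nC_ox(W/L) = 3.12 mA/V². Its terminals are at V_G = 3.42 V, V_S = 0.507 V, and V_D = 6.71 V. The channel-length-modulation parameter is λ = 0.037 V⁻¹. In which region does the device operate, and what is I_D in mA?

V_GS = V_G − V_S = 3.42 − 0.507 = 2.91 V; V_DS = V_D − V_S = 6.71 − 0.507 = 6.2 V.
V_ov = V_GS − V_TN = 2.91 − 0.84 = 2.07 V.
Since V_DS = 6.2 V ≥ V_ov = 2.07 V, the device is in saturation.
I_D = ½ k_n V_ov² (1 + λ V_DS) = 0.5 × 3.12 × 2.07² × (1 + 0.037 × 6.2) = 8.24 mA.

Saturation; I_D = 8.24 mA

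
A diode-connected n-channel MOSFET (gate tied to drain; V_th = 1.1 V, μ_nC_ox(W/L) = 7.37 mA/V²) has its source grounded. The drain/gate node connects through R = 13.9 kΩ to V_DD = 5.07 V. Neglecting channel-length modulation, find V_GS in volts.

With gate tied to drain, V_GS = V_DS ≥ V_GS − V_th, so the device is in saturation.
KCL at the drain: ½ k_n (V_GS − V_th)² = (V_DD − V_GS)/R.
Let x = V_GS − 1.1. Then 51.2 x² + x − 3.97 = 0, giving x = 0.269 V (positive root), so V_GS = 1.37 V.
I_D = (V_DD − V_GS)/R = (5.07 − 1.37) / 13.9 = 0.266 mA.

V_GS = 1.37 V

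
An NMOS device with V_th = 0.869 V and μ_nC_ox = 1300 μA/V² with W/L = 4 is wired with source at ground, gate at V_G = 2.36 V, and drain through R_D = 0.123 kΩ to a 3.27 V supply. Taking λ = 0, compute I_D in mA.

V_GS = V_G = 2.36 V, so V_ov = 2.36 − 0.869 = 1.49 V.
k_n = μ_nC_ox · (W/L) = 5.2 mA/V².
Assume saturation: I_D = ½ k_n V_ov² = 0.5 × 5.2 × 1.49² = 5.78 mA, giving V_DS = V_DD − I_D R_D = 3.27 − 5.78 × 0.123 = 2.56 V.
V_DS = 2.56 V ≥ V_ov = 1.49 V, confirming saturation.

I_D = 5.78 mA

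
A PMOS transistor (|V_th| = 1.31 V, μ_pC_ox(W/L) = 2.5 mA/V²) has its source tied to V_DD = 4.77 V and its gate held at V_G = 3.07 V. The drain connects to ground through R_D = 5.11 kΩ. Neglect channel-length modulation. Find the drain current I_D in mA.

I_D = 0.190 mA

V_SG = V_DD − V_G = 4.77 − 3.07 = 1.7 V, so V_ov = 1.7 − 1.31 = 0.39 V.
Assume saturation: I_D = ½ k_p V_ov² = 0.5 × 2.5 × 0.39² = 0.19 mA, giving V_SD = V_DD − I_D R_D = 4.77 − 0.19 × 5.11 = 3.8 V.
V_SD = 3.8 V ≥ V_ov = 0.39 V, confirming saturation.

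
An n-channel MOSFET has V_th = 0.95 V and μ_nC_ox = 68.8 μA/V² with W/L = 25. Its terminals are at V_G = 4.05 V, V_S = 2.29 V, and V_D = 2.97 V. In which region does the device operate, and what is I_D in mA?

Triode; I_D = 0.550 mA

V_GS = V_G − V_S = 4.05 − 2.29 = 1.76 V; V_DS = V_D − V_S = 2.97 − 2.29 = 0.68 V.
k_n = μ_nC_ox · (W/L) = 1.72 mA/V².
V_ov = V_GS − V_th = 1.76 − 0.95 = 0.81 V.
Since V_DS = 0.68 V < V_ov = 0.81 V, the device is in the triode region.
I_D = k_n [V_ov · V_DS − ½ V_DS²] = 1.72 × [0.81 × 0.68 − 0.5 × 0.68²] = 0.55 mA.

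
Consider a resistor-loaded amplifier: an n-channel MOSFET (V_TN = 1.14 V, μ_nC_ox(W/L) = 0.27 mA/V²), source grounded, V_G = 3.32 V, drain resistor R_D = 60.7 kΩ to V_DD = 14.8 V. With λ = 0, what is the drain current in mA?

I_D = 0.236 mA

V_GS = V_G = 3.32 V, so V_ov = 3.32 − 1.14 = 2.18 V.
Assume saturation: I_D = ½ k_n V_ov² = 0.5 × 0.27 × 2.18² = 0.642 mA, giving V_DS = V_DD − I_D R_D = 14.8 − 0.642 × 60.7 = -24.1 V.
But -24.1 V < V_ov = 2.18 V, so the device is actually in triode.
In triode I_D = k_n[V_ov V_DS − ½ V_DS²] and I_D = (V_DD − V_DS)/R_D. Equating: 8.19 V_DS² − 36.73 V_DS + 14.8 = 0, giving V_DS = 0.448 V (the root below V_ov).
I_D = (14.8 − 0.448) / 60.7 = 0.236 mA.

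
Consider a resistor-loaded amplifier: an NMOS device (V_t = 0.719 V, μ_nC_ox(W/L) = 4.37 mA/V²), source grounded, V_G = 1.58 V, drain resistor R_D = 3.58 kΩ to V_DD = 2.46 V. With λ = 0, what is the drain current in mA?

I_D = 0.634 mA

V_GS = V_G = 1.58 V, so V_ov = 1.58 − 0.719 = 0.861 V.
Assume saturation: I_D = ½ k_n V_ov² = 0.5 × 4.37 × 0.861² = 1.62 mA, giving V_DS = V_DD − I_D R_D = 2.46 − 1.62 × 3.58 = -3.34 V.
But -3.34 V < V_ov = 0.861 V, so the device is actually in triode.
In triode I_D = k_n[V_ov V_DS − ½ V_DS²] and I_D = (V_DD − V_DS)/R_D. Equating: 7.82 V_DS² − 14.47 V_DS + 2.46 = 0, giving V_DS = 0.189 V (the root below V_ov).
I_D = (2.46 − 0.189) / 3.58 = 0.634 mA.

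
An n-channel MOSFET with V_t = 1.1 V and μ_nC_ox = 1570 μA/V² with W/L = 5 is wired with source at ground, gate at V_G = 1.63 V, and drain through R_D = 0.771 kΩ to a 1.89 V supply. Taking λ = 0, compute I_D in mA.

V_GS = V_G = 1.63 V, so V_ov = 1.63 − 1.1 = 0.53 V.
k_n = μ_nC_ox · (W/L) = 7.85 mA/V².
Assume saturation: I_D = ½ k_n V_ov² = 0.5 × 7.85 × 0.53² = 1.1 mA, giving V_DS = V_DD − I_D R_D = 1.89 − 1.1 × 0.771 = 1.04 V.
V_DS = 1.04 V ≥ V_ov = 0.53 V, confirming saturation.

I_D = 1.10 mA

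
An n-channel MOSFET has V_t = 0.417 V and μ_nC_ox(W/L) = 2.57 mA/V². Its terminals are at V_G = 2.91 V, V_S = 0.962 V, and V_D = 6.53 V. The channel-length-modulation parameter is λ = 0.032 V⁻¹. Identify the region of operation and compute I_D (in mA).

V_GS = V_G − V_S = 2.91 − 0.962 = 1.95 V; V_DS = V_D − V_S = 6.53 − 0.962 = 5.57 V.
V_ov = V_GS − V_t = 1.95 − 0.417 = 1.53 V.
Since V_DS = 5.57 V ≥ V_ov = 1.53 V, the device is in saturation.
I_D = ½ k_n V_ov² (1 + λ V_DS) = 0.5 × 2.57 × 1.53² × (1 + 0.032 × 5.57) = 3.55 mA.

Saturation; I_D = 3.55 mA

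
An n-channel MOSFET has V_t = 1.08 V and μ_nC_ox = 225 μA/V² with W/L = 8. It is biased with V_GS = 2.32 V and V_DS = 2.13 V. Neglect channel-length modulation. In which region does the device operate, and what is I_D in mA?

k_n = μ_nC_ox · (W/L) = 1.8 mA/V².
V_ov = V_GS − V_t = 2.32 − 1.08 = 1.24 V.
Since V_DS = 2.13 V ≥ V_ov = 1.24 V, the device is in saturation.
I_D = ½ k_n V_ov² = 0.5 × 1.8 × 1.24² = 1.38 mA.

Saturation; I_D = 1.38 mA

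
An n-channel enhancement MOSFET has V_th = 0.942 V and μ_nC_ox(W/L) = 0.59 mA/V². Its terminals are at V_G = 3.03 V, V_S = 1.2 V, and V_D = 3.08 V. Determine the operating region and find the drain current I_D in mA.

V_GS = V_G − V_S = 3.03 − 1.2 = 1.83 V; V_DS = V_D − V_S = 3.08 − 1.2 = 1.88 V.
V_ov = V_GS − V_th = 1.83 − 0.942 = 0.888 V.
Since V_DS = 1.88 V ≥ V_ov = 0.888 V, the device is in saturation.
I_D = ½ k_n V_ov² = 0.5 × 0.59 × 0.888² = 0.233 mA.

Saturation; I_D = 0.233 mA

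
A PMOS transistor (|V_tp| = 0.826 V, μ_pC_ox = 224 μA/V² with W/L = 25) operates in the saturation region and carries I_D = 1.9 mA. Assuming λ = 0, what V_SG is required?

V_SG = 1.65 V

k_p = μ_pC_ox · (W/L) = 5.6 mA/V².
In saturation I_D = ½ k_p (V_SG − |V_tp|)², so V_SG − |V_tp| = √(2 I_D / k_p) = √(2 × 1.9 / 5.6) = 0.824 V.
V_SG = 0.826 + 0.824 = 1.65 V.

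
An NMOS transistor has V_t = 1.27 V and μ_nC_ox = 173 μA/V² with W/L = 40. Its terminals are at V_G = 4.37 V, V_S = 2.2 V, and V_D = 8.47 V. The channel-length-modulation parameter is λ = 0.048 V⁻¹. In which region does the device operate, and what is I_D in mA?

Saturation; I_D = 3.65 mA

V_GS = V_G − V_S = 4.37 − 2.2 = 2.17 V; V_DS = V_D − V_S = 8.47 − 2.2 = 6.27 V.
k_n = μ_nC_ox · (W/L) = 6.92 mA/V².
V_ov = V_GS − V_t = 2.17 − 1.27 = 0.9 V.
Since V_DS = 6.27 V ≥ V_ov = 0.9 V, the device is in saturation.
I_D = ½ k_n V_ov² (1 + λ V_DS) = 0.5 × 6.92 × 0.9² × (1 + 0.048 × 6.27) = 3.65 mA.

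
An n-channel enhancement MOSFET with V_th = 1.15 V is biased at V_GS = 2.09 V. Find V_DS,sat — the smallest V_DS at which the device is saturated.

V_DS,sat = 0.940 V

The boundary between triode and saturation is V_DS = V_GS − V_th = V_ov.
V_ov = 2.09 − 1.15 = 0.94 V.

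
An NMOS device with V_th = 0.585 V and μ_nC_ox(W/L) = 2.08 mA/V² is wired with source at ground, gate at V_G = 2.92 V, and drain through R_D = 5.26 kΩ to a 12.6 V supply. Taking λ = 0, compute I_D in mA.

I_D = 2.29 mA

V_GS = V_G = 2.92 V, so V_ov = 2.92 − 0.585 = 2.33 V.
Assume saturation: I_D = ½ k_n V_ov² = 0.5 × 2.08 × 2.33² = 5.67 mA, giving V_DS = V_DD − I_D R_D = 12.6 − 5.67 × 5.26 = -17.2 V.
But -17.2 V < V_ov = 2.33 V, so the device is actually in triode.
In triode I_D = k_n[V_ov V_DS − ½ V_DS²] and I_D = (V_DD − V_DS)/R_D. Equating: 5.47 V_DS² − 26.55 V_DS + 12.6 = 0, giving V_DS = 0.533 V (the root below V_ov).
I_D = (12.6 − 0.533) / 5.26 = 2.29 mA.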